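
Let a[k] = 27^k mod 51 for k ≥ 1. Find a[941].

45

Listing terms: a[1] = 27; a[2] = 15; a[3] = 48; a[4] = 21; a[5] = 6; a[6] = 9; a[7] = 39; a[8] = 33; a[9] = 24; a[10] = 36; a[11] = 3; a[12] = 30; a[13] = 45; a[14] = 42; a[15] = 12; a[16] = 18; a[17] = 27.
Since a[17] = a[1] = 27, the sequence is periodic with period 16.
(941 - 1) mod 16 = 12, so a[941] = a[13] = 45.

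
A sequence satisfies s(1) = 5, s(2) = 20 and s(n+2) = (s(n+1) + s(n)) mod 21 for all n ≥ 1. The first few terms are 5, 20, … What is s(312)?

Computing terms: s(1) = 5,  s(2) = 20,  s(3) = 4,  s(4) = 3,  s(5) = 7,  s(6) = 10,  s(7) = 17,  s(8) = 6,  s(9) = 2,  s(10) = 8,  s(11) = 10,  s(12) = 18,  s(13) = 7,  s(14) = 4,  s(15) = 11,  s(16) = 15,  s(17) = 5,  s(18) = 20.
Since (s(17), s(18)) = (s(1), s(2)) = (5, 20) (two consecutive terms determine the rest), the sequence is periodic with period 16.
So s(312) = s(1 + ((312-1) mod 16)) = s(8) = 6.

6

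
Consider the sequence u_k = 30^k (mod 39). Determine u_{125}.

Computing terms: u_0 = 1,  u_1 = 30,  u_2 = 3,  u_3 = 12,  u_4 = 9,  u_5 = 36,  u_6 = 27,  u_7 = 30.
Since u_7 = u_1 = 30, the sequence is eventually periodic: after a pre-period of length 1 it cycles with period 6.
For k ≥ 1, u_k depends only on (k - 1) mod 6. (125 - 1) mod 6 = 4, so u_{125} = u_5 = 36.

36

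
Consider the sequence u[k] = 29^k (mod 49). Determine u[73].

Listing terms: u[1] = 29,  u[2] = 8,  u[3] = 36,  u[4] = 15,  u[5] = 43,  u[6] = 22,  u[7] = 1,  u[8] = 29.
The sequence repeats with period 7.
So u[73] = u[1 + ((73-1) mod 7)] = u[3] = 36.

36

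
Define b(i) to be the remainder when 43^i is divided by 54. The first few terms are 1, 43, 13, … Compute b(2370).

19

b(0) = 1, b(1) = 43, b(2) = 13, b(3) = 19, b(4) = 7, b(5) = 31, b(6) = 37, b(7) = 25, b(8) = 49, b(9) = 1.
Since b(9) = b(0) = 1, the sequence is periodic with period 9.
So b(2370) = b(0 + ((2370-0) mod 9)) = b(3) = 19.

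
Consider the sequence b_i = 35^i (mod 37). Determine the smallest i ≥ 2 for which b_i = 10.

24

b_1 = 35; b_2 = 4; b_3 = 29; b_4 = 16; b_5 = 5; b_6 = 27; b_7 = 20; b_8 = 34; b_9 = 6; b_{10} = 25; b_{11} = 24; b_{12} = 26; b_{13} = 22; b_{14} = 30; b_{15} = 14; b_{16} = 9; b_{17} = 19; b_{18} = 36; b_{19} = 2; b_{20} = 33; b_{21} = 8; b_{22} = 21; b_{23} = 32; b_{24} = 10; b_{25} = 17; b_{26} = 3; b_{27} = 31; b_{28} = 12; b_{29} = 13; b_{30} = 11; b_{31} = 15; b_{32} = 7; b_{33} = 23; b_{34} = 28; b_{35} = 18; b_{36} = 1; b_{37} = 35.
The sequence repeats with period 36.
The value 10 first appears (with i ≥ 2) at b_{24}.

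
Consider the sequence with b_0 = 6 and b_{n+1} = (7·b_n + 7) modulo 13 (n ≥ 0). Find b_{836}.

3

Listing terms: b_0 = 6,  b_1 = 10,  b_2 = 12,  b_3 = 0,  b_4 = 7,  b_5 = 4,  b_6 = 9,  b_7 = 5,  b_8 = 3,  b_9 = 2,  b_{10} = 8,  b_{11} = 11,  b_{12} = 6.
The sequence repeats with period 12.
So b_{836} = b_{0 + ((836-0) mod 12)} = b_8 = 3.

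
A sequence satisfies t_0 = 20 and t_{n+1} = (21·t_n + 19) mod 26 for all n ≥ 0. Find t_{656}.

t_0 = 20,  t_1 = 23,  t_2 = 8,  t_3 = 5,  t_4 = 20.
Since t_4 = t_0 = 20, the sequence is periodic with period 4.
So t_{656} = t_{0 + ((656-0) mod 4)} = t_0 = 20.

20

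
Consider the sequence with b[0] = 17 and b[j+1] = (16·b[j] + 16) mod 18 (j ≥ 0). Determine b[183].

2

Computing terms: b[0] = 17,  b[1] = 0,  b[2] = 16,  b[3] = 2,  b[4] = 12,  b[5] = 10,  b[6] = 14,  b[7] = 6,  b[8] = 4,  b[9] = 8,  b[10] = 0.
Since b[10] = b[1] = 0, the sequence is eventually periodic: after a pre-period of length 1 it cycles with period 9.
For j ≥ 1, b[j] depends only on (j - 1) mod 9. (183 - 1) mod 9 = 2, so b[183] = b[3] = 2.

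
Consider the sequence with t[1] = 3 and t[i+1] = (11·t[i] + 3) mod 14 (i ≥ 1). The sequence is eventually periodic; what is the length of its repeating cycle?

6

t[1] = 3; t[2] = 8; t[3] = 7; t[4] = 10; t[5] = 1; t[6] = 0; t[7] = 3.
The sequence repeats with period 6.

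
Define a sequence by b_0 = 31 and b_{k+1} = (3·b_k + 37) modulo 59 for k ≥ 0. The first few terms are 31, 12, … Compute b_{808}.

b_0 = 31,  b_1 = 12,  b_2 = 14,  b_3 = 20,  b_4 = 38,  b_5 = 33,  b_6 = 18,  b_7 = 32,  b_8 = 15,  b_9 = 23,  b_{10} = 47,  b_{11} = 1,  b_{12} = 40,  b_{13} = 39,  b_{14} = 36,  b_{15} = 27,  b_{16} = 0,  b_{17} = 37,  b_{18} = 30,  b_{19} = 9,  b_{20} = 5,  b_{21} = 52,  b_{22} = 16,  b_{23} = 26,  b_{24} = 56,  b_{25} = 28,  b_{26} = 3,  b_{27} = 46,  b_{28} = 57,  b_{29} = 31.
Since b_{29} = b_0 = 31, the sequence is periodic with period 29.
(808 - 0) mod 29 = 25, so b_{808} = b_{25} = 28.

28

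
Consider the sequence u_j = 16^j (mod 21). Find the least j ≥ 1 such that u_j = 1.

Listing terms: u_0 = 1, u_1 = 16, u_2 = 4, u_3 = 1.
Since u_3 = u_0 = 1, the sequence is periodic with period 3.
The value 1 next appears (with j ≥ 1) at u_3.

3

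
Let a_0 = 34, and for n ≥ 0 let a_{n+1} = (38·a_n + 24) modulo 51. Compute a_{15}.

11

a_0 = 34,  a_1 = 41,  a_2 = 1,  a_3 = 11,  a_4 = 34.
Since a_4 = a_0 = 34, the sequence is periodic with period 4.
So a_{15} = a_{0 + ((15-0) mod 4)} = a_3 = 11.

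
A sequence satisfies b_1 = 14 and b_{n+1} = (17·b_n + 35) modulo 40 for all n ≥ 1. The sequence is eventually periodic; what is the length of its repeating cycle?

8

Listing terms: b_1 = 14, b_2 = 33, b_3 = 36, b_4 = 7, b_5 = 34, b_6 = 13, b_7 = 16, b_8 = 27, b_9 = 14.
The sequence repeats with period 8.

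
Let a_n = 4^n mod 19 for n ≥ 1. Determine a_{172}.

Listing terms: a_1 = 4, a_2 = 16, a_3 = 7, a_4 = 9, a_5 = 17, a_6 = 11, a_7 = 6, a_8 = 5, a_9 = 1, a_{10} = 4.
Since a_{10} = a_1 = 4, the sequence is periodic with period 9.
So a_{172} = a_{1 + ((172-1) mod 9)} = a_1 = 4.

4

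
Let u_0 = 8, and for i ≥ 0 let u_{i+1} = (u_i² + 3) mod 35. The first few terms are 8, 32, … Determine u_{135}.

7

We have u_0 = 8, u_1 = 32, u_2 = 12, u_3 = 7, u_4 = 17, u_5 = 12.
Since u_5 = u_2 = 12, the sequence is eventually periodic: after a pre-period of length 2 it cycles with period 3.
For i ≥ 2, u_i depends only on (i - 2) mod 3. (135 - 2) mod 3 = 1, so u_{135} = u_3 = 7.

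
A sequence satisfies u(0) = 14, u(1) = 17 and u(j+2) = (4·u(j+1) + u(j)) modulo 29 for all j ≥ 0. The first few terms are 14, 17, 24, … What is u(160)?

u(0) = 14,  u(1) = 17,  u(2) = 24,  u(3) = 26,  u(4) = 12,  u(5) = 16,  u(6) = 18,  u(7) = 1,  u(8) = 22,  u(9) = 2,  u(10) = 1,  u(11) = 6,  u(12) = 25,  u(13) = 19,  u(14) = 14,  u(15) = 17.
Since (u(14), u(15)) = (u(0), u(1)) = (14, 17) (two consecutive terms determine the rest), the sequence is periodic with period 14.
So u(160) = u(0 + ((160-0) mod 14)) = u(6) = 18.

18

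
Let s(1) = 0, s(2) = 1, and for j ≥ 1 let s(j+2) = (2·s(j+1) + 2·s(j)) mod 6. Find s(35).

s(1) = 0,  s(2) = 1,  s(3) = 2,  s(4) = 0,  s(5) = 4,  s(6) = 2,  s(7) = 0.
Since (s(6), s(7)) = (s(3), s(4)) = (2, 0) (two consecutive terms determine the rest), the sequence is eventually periodic: after a pre-period of length 2 it cycles with period 3.
For j ≥ 3, s(j) depends only on (j - 3) mod 3. (35 - 3) mod 3 = 2, so s(35) = s(5) = 4.

4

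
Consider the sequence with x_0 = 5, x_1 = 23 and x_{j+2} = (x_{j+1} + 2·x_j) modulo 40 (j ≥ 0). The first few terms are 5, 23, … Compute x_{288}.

We have x_0 = 5,  x_1 = 23,  x_2 = 33,  x_3 = 39,  x_4 = 25,  x_5 = 23,  x_6 = 33.
Since (x_5, x_6) = (x_1, x_2) = (23, 33) (two consecutive terms determine the rest), the sequence is eventually periodic: after a pre-period of length 1 it cycles with period 4.
For j ≥ 1, x_j depends only on (j - 1) mod 4. (288 - 1) mod 4 = 3, so x_{288} = x_4 = 25.

25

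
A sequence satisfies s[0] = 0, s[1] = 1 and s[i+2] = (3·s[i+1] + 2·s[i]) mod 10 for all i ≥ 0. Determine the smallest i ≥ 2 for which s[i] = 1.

3

s[0] = 0,  s[1] = 1,  s[2] = 3,  s[3] = 1,  s[4] = 9,  s[5] = 9,  s[6] = 5,  s[7] = 3,  s[8] = 9,  s[9] = 3,  s[10] = 7,  s[11] = 7,  s[12] = 5,  s[13] = 9,  s[14] = 7,  s[15] = 9,  s[16] = 1,  s[17] = 1,  s[18] = 5,  s[19] = 7,  s[20] = 1,  s[21] = 7,  s[22] = 3,  s[23] = 3,  s[24] = 5,  s[25] = 1,  s[26] = 3.
Since (s[25], s[26]) = (s[1], s[2]) = (1, 3) (two consecutive terms determine the rest), the sequence is eventually periodic: after a pre-period of length 1 it cycles with period 24.
The value 1 first appears (with i ≥ 2) at s[3].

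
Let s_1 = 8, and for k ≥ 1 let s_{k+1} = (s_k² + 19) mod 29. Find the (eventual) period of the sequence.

s_1 = 8, s_2 = 25, s_3 = 6, s_4 = 26, s_5 = 28, s_6 = 20, s_7 = 13, s_8 = 14, s_9 = 12, s_{10} = 18, s_{11} = 24, s_{12} = 15, s_{13} = 12.
Since s_{13} = s_9 = 12, the sequence is eventually periodic: after a pre-period of length 8 it cycles with period 4.

4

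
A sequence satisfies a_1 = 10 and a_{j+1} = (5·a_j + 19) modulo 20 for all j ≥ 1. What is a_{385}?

Computing terms: a_1 = 10,  a_2 = 9,  a_3 = 4,  a_4 = 19,  a_5 = 14,  a_6 = 9.
Since a_6 = a_2 = 9, the sequence is eventually periodic: after a pre-period of length 1 it cycles with period 4.
For j ≥ 2, a_j depends only on (j - 2) mod 4. (385 - 2) mod 4 = 3, so a_{385} = a_5 = 14.

14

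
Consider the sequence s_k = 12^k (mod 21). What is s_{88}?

9

Computing terms: s_1 = 12; s_2 = 18; s_3 = 6; s_4 = 9; s_5 = 3; s_6 = 15; s_7 = 12.
Since s_7 = s_1 = 12, the sequence is periodic with period 6.
So s_{88} = s_{1 + ((88-1) mod 6)} = s_4 = 9.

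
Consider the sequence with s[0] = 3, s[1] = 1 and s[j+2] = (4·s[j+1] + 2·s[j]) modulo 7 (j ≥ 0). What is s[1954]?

6

s[0] = 3; s[1] = 1; s[2] = 3; s[3] = 0; s[4] = 6; s[5] = 3; s[6] = 3; s[7] = 4; s[8] = 1; s[9] = 5; s[10] = 1; s[11] = 0; s[12] = 2; s[13] = 1; s[14] = 1; s[15] = 6; s[16] = 5; s[17] = 4; s[18] = 5; s[19] = 0; s[20] = 3; s[21] = 5; s[22] = 5; s[23] = 2; s[24] = 4; s[25] = 6; s[26] = 4; s[27] = 0; s[28] = 1; s[29] = 4; s[30] = 4; s[31] = 3; s[32] = 6; s[33] = 2; s[34] = 6; s[35] = 0; s[36] = 5; s[37] = 6; s[38] = 6; s[39] = 1; s[40] = 2; s[41] = 3; s[42] = 2; s[43] = 0; s[44] = 4; s[45] = 2; s[46] = 2; s[47] = 5; s[48] = 3; s[49] = 1.
Since (s[48], s[49]) = (s[0], s[1]) = (3, 1) (two consecutive terms determine the rest), the sequence is periodic with period 48.
(1954 - 0) mod 48 = 34, so s[1954] = s[34] = 6.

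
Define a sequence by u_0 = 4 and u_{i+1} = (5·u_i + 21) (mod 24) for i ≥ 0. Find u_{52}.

Computing terms: u_0 = 4,  u_1 = 17,  u_2 = 10,  u_3 = 23,  u_4 = 16,  u_5 = 5,  u_6 = 22,  u_7 = 11,  u_8 = 4.
The sequence repeats with period 8.
(52 - 0) mod 8 = 4, so u_{52} = u_4 = 16.

16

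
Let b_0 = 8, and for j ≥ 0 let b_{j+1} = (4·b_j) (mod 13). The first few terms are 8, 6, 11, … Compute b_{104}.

11

b_0 = 8,  b_1 = 6,  b_2 = 11,  b_3 = 5,  b_4 = 7,  b_5 = 2,  b_6 = 8.
The sequence repeats with period 6.
(104 - 0) mod 6 = 2, so b_{104} = b_2 = 11.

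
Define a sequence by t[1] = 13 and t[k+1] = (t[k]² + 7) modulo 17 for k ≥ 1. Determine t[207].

Computing terms: t[1] = 13, t[2] = 6, t[3] = 9, t[4] = 3, t[5] = 16, t[6] = 8, t[7] = 3.
Since t[7] = t[4] = 3, the sequence is eventually periodic: after a pre-period of length 3 it cycles with period 3.
For k ≥ 4, t[k] depends only on (k - 4) mod 3. (207 - 4) mod 3 = 2, so t[207] = t[6] = 8.

8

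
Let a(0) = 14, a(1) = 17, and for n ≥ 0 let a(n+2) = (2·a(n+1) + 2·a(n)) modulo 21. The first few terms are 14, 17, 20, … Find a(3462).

a(0) = 14, a(1) = 17, a(2) = 20, a(3) = 11, a(4) = 20, a(5) = 20, a(6) = 17, a(7) = 11, a(8) = 14, a(9) = 8, a(10) = 2, a(11) = 20, a(12) = 2, a(13) = 2, a(14) = 8, a(15) = 20, a(16) = 14, a(17) = 5, a(18) = 17, a(19) = 2, a(20) = 17, a(21) = 17, a(22) = 5, a(23) = 2, a(24) = 14, a(25) = 11, a(26) = 8, a(27) = 17, a(28) = 8, a(29) = 8, a(30) = 11, a(31) = 17, a(32) = 14, a(33) = 20, a(34) = 5, a(35) = 8, a(36) = 5, a(37) = 5, a(38) = 20, a(39) = 8, a(40) = 14, a(41) = 2, a(42) = 11, a(43) = 5, a(44) = 11, a(45) = 11, a(46) = 2, a(47) = 5, a(48) = 14, a(49) = 17.
The sequence repeats with period 48.
(3462 - 0) mod 48 = 6, so a(3462) = a(6) = 17.

17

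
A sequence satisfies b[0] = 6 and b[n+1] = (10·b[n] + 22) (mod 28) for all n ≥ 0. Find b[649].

Computing terms: b[0] = 6, b[1] = 26, b[2] = 2, b[3] = 14, b[4] = 22, b[5] = 18, b[6] = 6.
Since b[6] = b[0] = 6, the sequence is periodic with period 6.
(649 - 0) mod 6 = 1, so b[649] = b[1] = 26.

26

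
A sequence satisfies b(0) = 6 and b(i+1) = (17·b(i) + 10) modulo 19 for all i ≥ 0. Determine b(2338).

We have b(0) = 6, b(1) = 17, b(2) = 14, b(3) = 1, b(4) = 8, b(5) = 13, b(6) = 3, b(7) = 4, b(8) = 2, b(9) = 6.
The sequence repeats with period 9.
(2338 - 0) mod 9 = 7, so b(2338) = b(7) = 4.

4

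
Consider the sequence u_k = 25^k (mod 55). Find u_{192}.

We have u_1 = 25, u_2 = 20, u_3 = 5, u_4 = 15, u_5 = 45, u_6 = 25.
Since u_6 = u_1 = 25, the sequence is periodic with period 5.
(192 - 1) mod 5 = 1, so u_{192} = u_2 = 20.

20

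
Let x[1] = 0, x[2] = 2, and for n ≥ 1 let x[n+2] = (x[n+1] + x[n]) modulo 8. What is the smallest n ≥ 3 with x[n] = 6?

Computing terms: x[1] = 0, x[2] = 2, x[3] = 2, x[4] = 4, x[5] = 6, x[6] = 2, x[7] = 0, x[8] = 2.
Since (x[7], x[8]) = (x[1], x[2]) = (0, 2) (two consecutive terms determine the rest), the sequence is periodic with period 6.
The value 6 first appears (with n ≥ 3) at x[5].

5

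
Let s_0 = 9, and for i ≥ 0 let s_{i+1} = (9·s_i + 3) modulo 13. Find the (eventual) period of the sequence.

3

Listing terms: s_0 = 9; s_1 = 6; s_2 = 5; s_3 = 9.
The sequence repeats with period 3.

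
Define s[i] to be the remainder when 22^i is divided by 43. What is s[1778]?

1

s[0] = 1,  s[1] = 22,  s[2] = 11,  s[3] = 27,  s[4] = 35,  s[5] = 39,  s[6] = 41,  s[7] = 42,  s[8] = 21,  s[9] = 32,  s[10] = 16,  s[11] = 8,  s[12] = 4,  s[13] = 2,  s[14] = 1.
Since s[14] = s[0] = 1, the sequence is periodic with period 14.
(1778 - 0) mod 14 = 0, so s[1778] = s[0] = 1.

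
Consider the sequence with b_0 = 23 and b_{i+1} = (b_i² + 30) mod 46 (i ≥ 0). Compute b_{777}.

11

We have b_0 = 23,  b_1 = 7,  b_2 = 33,  b_3 = 15,  b_4 = 25,  b_5 = 11,  b_6 = 13,  b_7 = 15.
Since b_7 = b_3 = 15, the sequence is eventually periodic: after a pre-period of length 3 it cycles with period 4.
For i ≥ 3, b_i depends only on (i - 3) mod 4. (777 - 3) mod 4 = 2, so b_{777} = b_5 = 11.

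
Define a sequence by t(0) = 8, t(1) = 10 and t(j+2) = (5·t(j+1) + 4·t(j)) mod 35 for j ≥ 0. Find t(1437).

20

Computing terms: t(0) = 8, t(1) = 10, t(2) = 12, t(3) = 30, t(4) = 23, t(5) = 25, t(6) = 7, t(7) = 30, t(8) = 3, t(9) = 30, t(10) = 22, t(11) = 20, t(12) = 13, t(13) = 5, t(14) = 7, t(15) = 20, t(16) = 23, t(17) = 20, t(18) = 17, t(19) = 25, t(20) = 18, t(21) = 15, t(22) = 7, t(23) = 25, t(24) = 13, t(25) = 25, t(26) = 2, t(27) = 5, t(28) = 33, t(29) = 10, t(30) = 7, t(31) = 5, t(32) = 18, t(33) = 5, t(34) = 27, t(35) = 15, t(36) = 8, t(37) = 30, t(38) = 7, t(39) = 15, t(40) = 33, t(41) = 15, t(42) = 32, t(43) = 10, t(44) = 3, t(45) = 20, t(46) = 7, t(47) = 10, t(48) = 8, t(49) = 10.
The sequence repeats with period 48.
(1437 - 0) mod 48 = 45, so t(1437) = t(45) = 20.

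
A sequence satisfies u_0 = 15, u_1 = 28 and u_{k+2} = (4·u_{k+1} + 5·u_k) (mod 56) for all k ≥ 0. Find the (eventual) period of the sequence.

u_0 = 15; u_1 = 28; u_2 = 19; u_3 = 48; u_4 = 7; u_5 = 44; u_6 = 43; u_7 = 0; u_8 = 47; u_9 = 20; u_{10} = 35; u_{11} = 16; u_{12} = 15; u_{13} = 28.
Since (u_{12}, u_{13}) = (u_0, u_1) = (15, 28) (two consecutive terms determine the rest), the sequence is periodic with period 12.

12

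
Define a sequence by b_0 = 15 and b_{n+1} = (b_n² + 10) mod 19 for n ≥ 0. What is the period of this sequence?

7

Computing terms: b_0 = 15,  b_1 = 7,  b_2 = 2,  b_3 = 14,  b_4 = 16,  b_5 = 0,  b_6 = 10,  b_7 = 15.
Since b_7 = b_0 = 15, the sequence is periodic with period 7.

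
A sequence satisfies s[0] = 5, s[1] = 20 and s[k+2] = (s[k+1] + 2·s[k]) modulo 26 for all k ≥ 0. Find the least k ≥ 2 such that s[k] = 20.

13

We have s[0] = 5; s[1] = 20; s[2] = 4; s[3] = 18; s[4] = 0; s[5] = 10; s[6] = 10; s[7] = 4; s[8] = 24; s[9] = 6; s[10] = 2; s[11] = 14; s[12] = 18; s[13] = 20; s[14] = 4.
Since (s[13], s[14]) = (s[1], s[2]) = (20, 4) (two consecutive terms determine the rest), the sequence is eventually periodic: after a pre-period of length 1 it cycles with period 12.
The value 20 next appears (with k ≥ 2) at s[13].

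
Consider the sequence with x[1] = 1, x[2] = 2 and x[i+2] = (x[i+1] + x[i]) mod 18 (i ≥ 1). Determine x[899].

x[1] = 1; x[2] = 2; x[3] = 3; x[4] = 5; x[5] = 8; x[6] = 13; x[7] = 3; x[8] = 16; x[9] = 1; x[10] = 17; x[11] = 0; x[12] = 17; x[13] = 17; x[14] = 16; x[15] = 15; x[16] = 13; x[17] = 10; x[18] = 5; x[19] = 15; x[20] = 2; x[21] = 17; x[22] = 1; x[23] = 0; x[24] = 1; x[25] = 1; x[26] = 2.
The sequence repeats with period 24.
So x[899] = x[1 + ((899-1) mod 24)] = x[11] = 0.

0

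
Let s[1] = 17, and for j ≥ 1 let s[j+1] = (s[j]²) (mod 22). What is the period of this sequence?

Computing terms: s[1] = 17; s[2] = 3; s[3] = 9; s[4] = 15; s[5] = 5; s[6] = 3.
Since s[6] = s[2] = 3, the sequence is eventually periodic: after a pre-period of length 1 it cycles with period 4.

4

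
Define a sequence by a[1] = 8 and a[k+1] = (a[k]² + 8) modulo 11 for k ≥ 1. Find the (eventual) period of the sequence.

3

We have a[1] = 8, a[2] = 6, a[3] = 0, a[4] = 8.
Since a[4] = a[1] = 8, the sequence is periodic with period 3.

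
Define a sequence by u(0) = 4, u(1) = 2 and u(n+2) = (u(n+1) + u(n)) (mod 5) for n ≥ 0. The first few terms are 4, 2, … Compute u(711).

3

We have u(0) = 4, u(1) = 2, u(2) = 1, u(3) = 3, u(4) = 4, u(5) = 2.
Since (u(4), u(5)) = (u(0), u(1)) = (4, 2) (two consecutive terms determine the rest), the sequence is periodic with period 4.
(711 - 0) mod 4 = 3, so u(711) = u(3) = 3.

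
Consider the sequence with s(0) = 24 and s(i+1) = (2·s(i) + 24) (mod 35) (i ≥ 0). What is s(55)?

30

Computing terms: s(0) = 24; s(1) = 2; s(2) = 28; s(3) = 10; s(4) = 9; s(5) = 7; s(6) = 3; s(7) = 30; s(8) = 14; s(9) = 17; s(10) = 23; s(11) = 0; s(12) = 24.
The sequence repeats with period 12.
(55 - 0) mod 12 = 7, so s(55) = s(7) = 30.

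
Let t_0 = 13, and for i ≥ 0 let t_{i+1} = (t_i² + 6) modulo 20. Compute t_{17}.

Computing terms: t_0 = 13,  t_1 = 15,  t_2 = 11,  t_3 = 7,  t_4 = 15.
Since t_4 = t_1 = 15, the sequence is eventually periodic: after a pre-period of length 1 it cycles with period 3.
For i ≥ 1, t_i depends only on (i - 1) mod 3. (17 - 1) mod 3 = 1, so t_{17} = t_2 = 11.

11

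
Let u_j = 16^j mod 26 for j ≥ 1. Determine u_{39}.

14

We have u_1 = 16,  u_2 = 22,  u_3 = 14,  u_4 = 16.
The sequence repeats with period 3.
(39 - 1) mod 3 = 2, so u_{39} = u_3 = 14.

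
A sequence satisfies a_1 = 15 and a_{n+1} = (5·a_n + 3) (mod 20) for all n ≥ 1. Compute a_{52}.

8

Computing terms: a_1 = 15; a_2 = 18; a_3 = 13; a_4 = 8; a_5 = 3; a_6 = 18.
Since a_6 = a_2 = 18, the sequence is eventually periodic: after a pre-period of length 1 it cycles with period 4.
For n ≥ 2, a_n depends only on (n - 2) mod 4. (52 - 2) mod 4 = 2, so a_{52} = a_4 = 8.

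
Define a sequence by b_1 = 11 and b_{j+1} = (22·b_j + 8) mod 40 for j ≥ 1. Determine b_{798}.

b_1 = 11, b_2 = 10, b_3 = 28, b_4 = 24, b_5 = 16, b_6 = 0, b_7 = 8, b_8 = 24.
Since b_8 = b_4 = 24, the sequence is eventually periodic: after a pre-period of length 3 it cycles with period 4.
For j ≥ 4, b_j depends only on (j - 4) mod 4. (798 - 4) mod 4 = 2, so b_{798} = b_6 = 0.

0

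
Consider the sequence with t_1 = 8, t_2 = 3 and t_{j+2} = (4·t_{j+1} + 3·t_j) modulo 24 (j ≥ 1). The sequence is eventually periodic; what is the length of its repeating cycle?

Computing terms: t_1 = 8, t_2 = 3, t_3 = 12, t_4 = 9, t_5 = 0, t_6 = 3, t_7 = 12.
Since (t_6, t_7) = (t_2, t_3) = (3, 12) (two consecutive terms determine the rest), the sequence is eventually periodic: after a pre-period of length 1 it cycles with period 4.

4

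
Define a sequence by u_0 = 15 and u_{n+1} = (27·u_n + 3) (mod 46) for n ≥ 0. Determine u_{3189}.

u_0 = 15, u_1 = 40, u_2 = 25, u_3 = 34, u_4 = 1, u_5 = 30, u_6 = 31, u_7 = 12, u_8 = 5, u_9 = 0, u_{10} = 3, u_{11} = 38, u_{12} = 17, u_{13} = 2, u_{14} = 11, u_{15} = 24, u_{16} = 7, u_{17} = 8, u_{18} = 35, u_{19} = 28, u_{20} = 23, u_{21} = 26, u_{22} = 15.
The sequence repeats with period 22.
So u_{3189} = u_{0 + ((3189-0) mod 22)} = u_{21} = 26.

26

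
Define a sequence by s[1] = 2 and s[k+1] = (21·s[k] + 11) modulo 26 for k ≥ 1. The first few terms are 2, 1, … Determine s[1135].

Computing terms: s[1] = 2; s[2] = 1; s[3] = 6; s[4] = 7; s[5] = 2.
The sequence repeats with period 4.
(1135 - 1) mod 4 = 2, so s[1135] = s[3] = 6.

6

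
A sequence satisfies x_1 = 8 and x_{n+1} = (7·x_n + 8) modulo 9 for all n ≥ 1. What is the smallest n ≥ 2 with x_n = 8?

10

Listing terms: x_1 = 8; x_2 = 1; x_3 = 6; x_4 = 5; x_5 = 7; x_6 = 3; x_7 = 2; x_8 = 4; x_9 = 0; x_{10} = 8.
Since x_{10} = x_1 = 8, the sequence is periodic with period 9.
The value 8 next appears (with n ≥ 2) at x_{10}.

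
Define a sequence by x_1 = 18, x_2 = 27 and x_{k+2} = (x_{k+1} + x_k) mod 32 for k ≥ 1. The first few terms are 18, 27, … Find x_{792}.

Computing terms: x_1 = 18; x_2 = 27; x_3 = 13; x_4 = 8; x_5 = 21; x_6 = 29; x_7 = 18; x_8 = 15; x_9 = 1; x_{10} = 16; x_{11} = 17; x_{12} = 1; x_{13} = 18; x_{14} = 19; x_{15} = 5; x_{16} = 24; x_{17} = 29; x_{18} = 21; x_{19} = 18; x_{20} = 7; x_{21} = 25; x_{22} = 0; x_{23} = 25; x_{24} = 25; x_{25} = 18; x_{26} = 11; x_{27} = 29; x_{28} = 8; x_{29} = 5; x_{30} = 13; x_{31} = 18; x_{32} = 31; x_{33} = 17; x_{34} = 16; x_{35} = 1; x_{36} = 17; x_{37} = 18; x_{38} = 3; x_{39} = 21; x_{40} = 24; x_{41} = 13; x_{42} = 5; x_{43} = 18; x_{44} = 23; x_{45} = 9; x_{46} = 0; x_{47} = 9; x_{48} = 9; x_{49} = 18; x_{50} = 27.
The sequence repeats with period 48.
(792 - 1) mod 48 = 23, so x_{792} = x_{24} = 25.

25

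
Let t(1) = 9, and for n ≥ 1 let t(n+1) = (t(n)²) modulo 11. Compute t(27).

t(1) = 9,  t(2) = 4,  t(3) = 5,  t(4) = 3,  t(5) = 9.
Since t(5) = t(1) = 9, the sequence is periodic with period 4.
So t(27) = t(1 + ((27-1) mod 4)) = t(3) = 5.

5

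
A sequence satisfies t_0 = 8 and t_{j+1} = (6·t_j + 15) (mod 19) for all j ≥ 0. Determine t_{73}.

Listing terms: t_0 = 8, t_1 = 6, t_2 = 13, t_3 = 17, t_4 = 3, t_5 = 14, t_6 = 4, t_7 = 1, t_8 = 2, t_9 = 8.
The sequence repeats with period 9.
(73 - 0) mod 9 = 1, so t_{73} = t_1 = 6.

6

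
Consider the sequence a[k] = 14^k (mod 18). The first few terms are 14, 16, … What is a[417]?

We have a[1] = 14,  a[2] = 16,  a[3] = 8,  a[4] = 4,  a[5] = 2,  a[6] = 10,  a[7] = 14.
Since a[7] = a[1] = 14, the sequence is periodic with period 6.
(417 - 1) mod 6 = 2, so a[417] = a[3] = 8.

8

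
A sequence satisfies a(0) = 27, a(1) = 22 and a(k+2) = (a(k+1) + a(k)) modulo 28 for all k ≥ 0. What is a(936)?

15

We have a(0) = 27, a(1) = 22, a(2) = 21, a(3) = 15, a(4) = 8, a(5) = 23, a(6) = 3, a(7) = 26, a(8) = 1, a(9) = 27, a(10) = 0, a(11) = 27, a(12) = 27, a(13) = 26, a(14) = 25, a(15) = 23, a(16) = 20, a(17) = 15, a(18) = 7, a(19) = 22, a(20) = 1, a(21) = 23, a(22) = 24, a(23) = 19, a(24) = 15, a(25) = 6, a(26) = 21, a(27) = 27, a(28) = 20, a(29) = 19, a(30) = 11, a(31) = 2, a(32) = 13, a(33) = 15, a(34) = 0, a(35) = 15, a(36) = 15, a(37) = 2, a(38) = 17, a(39) = 19, a(40) = 8, a(41) = 27, a(42) = 7, a(43) = 6, a(44) = 13, a(45) = 19, a(46) = 4, a(47) = 23, a(48) = 27, a(49) = 22.
Since (a(48), a(49)) = (a(0), a(1)) = (27, 22) (two consecutive terms determine the rest), the sequence is periodic with period 48.
So a(936) = a(0 + ((936-0) mod 48)) = a(24) = 15.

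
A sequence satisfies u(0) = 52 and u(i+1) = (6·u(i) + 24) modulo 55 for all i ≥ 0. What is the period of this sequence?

Computing terms: u(0) = 52; u(1) = 6; u(2) = 5; u(3) = 54; u(4) = 18; u(5) = 22; u(6) = 46; u(7) = 25; u(8) = 9; u(9) = 23; u(10) = 52.
Since u(10) = u(0) = 52, the sequence is periodic with period 10.

10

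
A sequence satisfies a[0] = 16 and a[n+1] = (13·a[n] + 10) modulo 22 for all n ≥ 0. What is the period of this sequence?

Listing terms: a[0] = 16; a[1] = 20; a[2] = 6; a[3] = 0; a[4] = 10; a[5] = 8; a[6] = 4; a[7] = 18; a[8] = 2; a[9] = 14; a[10] = 16.
The sequence repeats with period 10.

10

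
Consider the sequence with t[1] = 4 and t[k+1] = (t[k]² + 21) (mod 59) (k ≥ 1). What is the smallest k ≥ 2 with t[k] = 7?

6

We have t[1] = 4; t[2] = 37; t[3] = 33; t[4] = 48; t[5] = 24; t[6] = 7; t[7] = 11; t[8] = 24.
Since t[8] = t[5] = 24, the sequence is eventually periodic: after a pre-period of length 4 it cycles with period 3.
The value 7 first appears (with k ≥ 2) at t[6].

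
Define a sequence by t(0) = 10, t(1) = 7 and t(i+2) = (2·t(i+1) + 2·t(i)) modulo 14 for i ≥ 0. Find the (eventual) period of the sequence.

Listing terms: t(0) = 10,  t(1) = 7,  t(2) = 6,  t(3) = 12,  t(4) = 8,  t(5) = 12,  t(6) = 12,  t(7) = 6,  t(8) = 8,  t(9) = 0,  t(10) = 2,  t(11) = 4,  t(12) = 12,  t(13) = 4,  t(14) = 4,  t(15) = 2,  t(16) = 12,  t(17) = 0,  t(18) = 10,  t(19) = 6,  t(20) = 4,  t(21) = 6,  t(22) = 6,  t(23) = 10,  t(24) = 4,  t(25) = 0,  t(26) = 8,  t(27) = 2,  t(28) = 6,  t(29) = 2,  t(30) = 2,  t(31) = 8,  t(32) = 6,  t(33) = 0,  t(34) = 12,  t(35) = 10,  t(36) = 2,  t(37) = 10,  t(38) = 10,  t(39) = 12,  t(40) = 2,  t(41) = 0,  t(42) = 4,  t(43) = 8,  t(44) = 10,  t(45) = 8,  t(46) = 8,  t(47) = 4,  t(48) = 10,  t(49) = 0,  t(50) = 6,  t(51) = 12.
Since (t(50), t(51)) = (t(2), t(3)) = (6, 12) (two consecutive terms determine the rest), the sequence is eventually periodic: after a pre-period of length 2 it cycles with period 48.

48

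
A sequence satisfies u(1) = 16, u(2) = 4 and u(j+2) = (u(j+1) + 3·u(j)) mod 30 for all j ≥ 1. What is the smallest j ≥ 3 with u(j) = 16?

We have u(1) = 16, u(2) = 4, u(3) = 22, u(4) = 4, u(5) = 10, u(6) = 22, u(7) = 22, u(8) = 28, u(9) = 4, u(10) = 28, u(11) = 10, u(12) = 4, u(13) = 4, u(14) = 16, u(15) = 28, u(16) = 16, u(17) = 10, u(18) = 28, u(19) = 28, u(20) = 22, u(21) = 16, u(22) = 22, u(23) = 10, u(24) = 16, u(25) = 16, u(26) = 4.
The sequence repeats with period 24.
The value 16 first appears (with j ≥ 3) at u(14).

14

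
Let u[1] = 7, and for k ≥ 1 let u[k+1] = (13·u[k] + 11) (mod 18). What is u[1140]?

We have u[1] = 7; u[2] = 12; u[3] = 5; u[4] = 4; u[5] = 9; u[6] = 2; u[7] = 1; u[8] = 6; u[9] = 17; u[10] = 16; u[11] = 3; u[12] = 14; u[13] = 13; u[14] = 0; u[15] = 11; u[16] = 10; u[17] = 15; u[18] = 8; u[19] = 7.
Since u[19] = u[1] = 7, the sequence is periodic with period 18.
(1140 - 1) mod 18 = 5, so u[1140] = u[6] = 2.

2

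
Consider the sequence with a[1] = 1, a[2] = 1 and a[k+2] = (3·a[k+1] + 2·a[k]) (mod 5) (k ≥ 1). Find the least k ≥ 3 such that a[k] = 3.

We have a[1] = 1, a[2] = 1, a[3] = 0, a[4] = 2, a[5] = 1, a[6] = 2, a[7] = 3, a[8] = 3, a[9] = 0, a[10] = 1, a[11] = 3, a[12] = 1, a[13] = 4, a[14] = 4, a[15] = 0, a[16] = 3, a[17] = 4, a[18] = 3, a[19] = 2, a[20] = 2, a[21] = 0, a[22] = 4, a[23] = 2, a[24] = 4, a[25] = 1, a[26] = 1.
The sequence repeats with period 24.
The value 3 first appears (with k ≥ 3) at a[7].

7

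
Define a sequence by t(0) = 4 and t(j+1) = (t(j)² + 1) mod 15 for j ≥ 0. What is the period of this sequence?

Computing terms: t(0) = 4,  t(1) = 2,  t(2) = 5,  t(3) = 11,  t(4) = 2.
Since t(4) = t(1) = 2, the sequence is eventually periodic: after a pre-period of length 1 it cycles with period 3.

3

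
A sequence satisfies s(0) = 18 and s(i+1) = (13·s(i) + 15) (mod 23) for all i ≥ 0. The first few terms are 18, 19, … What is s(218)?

22

s(0) = 18,  s(1) = 19,  s(2) = 9,  s(3) = 17,  s(4) = 6,  s(5) = 1,  s(6) = 5,  s(7) = 11,  s(8) = 20,  s(9) = 22,  s(10) = 2,  s(11) = 18.
Since s(11) = s(0) = 18, the sequence is periodic with period 11.
(218 - 0) mod 11 = 9, so s(218) = s(9) = 22.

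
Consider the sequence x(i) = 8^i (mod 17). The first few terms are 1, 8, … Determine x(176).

Listing terms: x(0) = 1; x(1) = 8; x(2) = 13; x(3) = 2; x(4) = 16; x(5) = 9; x(6) = 4; x(7) = 15; x(8) = 1.
The sequence repeats with period 8.
So x(176) = x(0 + ((176-0) mod 8)) = x(0) = 1.

1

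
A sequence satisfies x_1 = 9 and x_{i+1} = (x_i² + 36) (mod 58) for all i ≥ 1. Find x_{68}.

27

x_1 = 9, x_2 = 1, x_3 = 37, x_4 = 13, x_5 = 31, x_6 = 11, x_7 = 41, x_8 = 35, x_9 = 43, x_{10} = 29, x_{11} = 7, x_{12} = 27, x_{13} = 11.
Since x_{13} = x_6 = 11, the sequence is eventually periodic: after a pre-period of length 5 it cycles with period 7.
For i ≥ 6, x_i depends only on (i - 6) mod 7. (68 - 6) mod 7 = 6, so x_{68} = x_{12} = 27.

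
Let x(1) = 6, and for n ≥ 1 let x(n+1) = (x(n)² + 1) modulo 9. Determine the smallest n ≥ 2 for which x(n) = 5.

Listing terms: x(1) = 6; x(2) = 1; x(3) = 2; x(4) = 5; x(5) = 8; x(6) = 2.
Since x(6) = x(3) = 2, the sequence is eventually periodic: after a pre-period of length 2 it cycles with period 3.
The value 5 first appears (with n ≥ 2) at x(4).

4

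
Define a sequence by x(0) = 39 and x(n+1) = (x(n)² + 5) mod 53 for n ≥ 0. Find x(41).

41

x(0) = 39; x(1) = 42; x(2) = 20; x(3) = 34; x(4) = 48; x(5) = 30; x(6) = 4; x(7) = 21; x(8) = 22; x(9) = 12; x(10) = 43; x(11) = 52; x(12) = 6; x(13) = 41; x(14) = 43.
Since x(14) = x(10) = 43, the sequence is eventually periodic: after a pre-period of length 10 it cycles with period 4.
For n ≥ 10, x(n) depends only on (n - 10) mod 4. (41 - 10) mod 4 = 3, so x(41) = x(13) = 41.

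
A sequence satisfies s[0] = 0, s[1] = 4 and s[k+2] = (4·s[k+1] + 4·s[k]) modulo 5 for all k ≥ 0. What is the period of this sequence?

3

s[0] = 0, s[1] = 4, s[2] = 1, s[3] = 0, s[4] = 4.
Since (s[3], s[4]) = (s[0], s[1]) = (0, 4) (two consecutive terms determine the rest), the sequence is periodic with period 3.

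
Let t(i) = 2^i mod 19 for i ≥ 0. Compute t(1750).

Computing terms: t(0) = 1,  t(1) = 2,  t(2) = 4,  t(3) = 8,  t(4) = 16,  t(5) = 13,  t(6) = 7,  t(7) = 14,  t(8) = 9,  t(9) = 18,  t(10) = 17,  t(11) = 15,  t(12) = 11,  t(13) = 3,  t(14) = 6,  t(15) = 12,  t(16) = 5,  t(17) = 10,  t(18) = 1.
The sequence repeats with period 18.
(1750 - 0) mod 18 = 4, so t(1750) = t(4) = 16.

16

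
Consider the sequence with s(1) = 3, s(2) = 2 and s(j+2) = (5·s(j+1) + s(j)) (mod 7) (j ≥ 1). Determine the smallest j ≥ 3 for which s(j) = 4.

s(1) = 3,  s(2) = 2,  s(3) = 6,  s(4) = 4,  s(5) = 5,  s(6) = 1,  s(7) = 3,  s(8) = 2.
Since (s(7), s(8)) = (s(1), s(2)) = (3, 2) (two consecutive terms determine the rest), the sequence is periodic with period 6.
The value 4 first appears (with j ≥ 3) at s(4).

4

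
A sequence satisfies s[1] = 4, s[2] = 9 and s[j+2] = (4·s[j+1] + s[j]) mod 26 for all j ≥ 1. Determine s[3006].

5

We have s[1] = 4; s[2] = 9; s[3] = 14; s[4] = 13; s[5] = 14; s[6] = 17; s[7] = 4; s[8] = 7; s[9] = 6; s[10] = 5; s[11] = 0; s[12] = 5; s[13] = 20; s[14] = 7; s[15] = 22; s[16] = 17; s[17] = 12; s[18] = 13; s[19] = 12; s[20] = 9; s[21] = 22; s[22] = 19; s[23] = 20; s[24] = 21; s[25] = 0; s[26] = 21; s[27] = 6; s[28] = 19; s[29] = 4; s[30] = 9.
The sequence repeats with period 28.
(3006 - 1) mod 28 = 9, so s[3006] = s[10] = 5.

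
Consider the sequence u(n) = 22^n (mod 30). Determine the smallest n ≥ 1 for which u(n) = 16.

4

We have u(0) = 1; u(1) = 22; u(2) = 4; u(3) = 28; u(4) = 16; u(5) = 22.
Since u(5) = u(1) = 22, the sequence is eventually periodic: after a pre-period of length 1 it cycles with period 4.
The value 16 first appears (with n ≥ 1) at u(4).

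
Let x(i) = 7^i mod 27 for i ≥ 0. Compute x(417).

Listing terms: x(0) = 1,  x(1) = 7,  x(2) = 22,  x(3) = 19,  x(4) = 25,  x(5) = 13,  x(6) = 10,  x(7) = 16,  x(8) = 4,  x(9) = 1.
Since x(9) = x(0) = 1, the sequence is periodic with period 9.
(417 - 0) mod 9 = 3, so x(417) = x(3) = 19.

19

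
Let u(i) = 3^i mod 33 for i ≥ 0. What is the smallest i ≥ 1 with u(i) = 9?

2

Computing terms: u(0) = 1,  u(1) = 3,  u(2) = 9,  u(3) = 27,  u(4) = 15,  u(5) = 12,  u(6) = 3.
Since u(6) = u(1) = 3, the sequence is eventually periodic: after a pre-period of length 1 it cycles with period 5.
The value 9 first appears (with i ≥ 1) at u(2).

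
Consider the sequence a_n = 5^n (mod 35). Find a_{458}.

25

Computing terms: a_1 = 5, a_2 = 25, a_3 = 20, a_4 = 30, a_5 = 10, a_6 = 15, a_7 = 5.
Since a_7 = a_1 = 5, the sequence is periodic with period 6.
So a_{458} = a_{1 + ((458-1) mod 6)} = a_2 = 25.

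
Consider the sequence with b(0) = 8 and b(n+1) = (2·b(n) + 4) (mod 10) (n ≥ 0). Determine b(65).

Computing terms: b(0) = 8; b(1) = 0; b(2) = 4; b(3) = 2; b(4) = 8.
The sequence repeats with period 4.
(65 - 0) mod 4 = 1, so b(65) = b(1) = 0.

0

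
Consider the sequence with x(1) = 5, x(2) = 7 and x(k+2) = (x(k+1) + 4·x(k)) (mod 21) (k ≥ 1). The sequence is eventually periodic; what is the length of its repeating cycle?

Computing terms: x(1) = 5,  x(2) = 7,  x(3) = 6,  x(4) = 13,  x(5) = 16,  x(6) = 5,  x(7) = 6,  x(8) = 5,  x(9) = 8,  x(10) = 7,  x(11) = 18,  x(12) = 4,  x(13) = 13,  x(14) = 8,  x(15) = 18,  x(16) = 8,  x(17) = 17,  x(18) = 7,  x(19) = 12,  x(20) = 19,  x(21) = 4,  x(22) = 17,  x(23) = 12,  x(24) = 17,  x(25) = 2,  x(26) = 7,  x(27) = 15,  x(28) = 1,  x(29) = 19,  x(30) = 2,  x(31) = 15,  x(32) = 2,  x(33) = 20,  x(34) = 7,  x(35) = 3,  x(36) = 10,  x(37) = 1,  x(38) = 20,  x(39) = 3,  x(40) = 20,  x(41) = 11,  x(42) = 7,  x(43) = 9,  x(44) = 16,  x(45) = 10,  x(46) = 11,  x(47) = 9,  x(48) = 11,  x(49) = 5,  x(50) = 7.
The sequence repeats with period 48.

48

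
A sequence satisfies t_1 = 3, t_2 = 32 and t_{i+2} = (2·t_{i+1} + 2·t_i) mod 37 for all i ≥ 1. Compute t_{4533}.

4

Computing terms: t_1 = 3; t_2 = 32; t_3 = 33; t_4 = 19; t_5 = 30; t_6 = 24; t_7 = 34; t_8 = 5; t_9 = 4; t_{10} = 18; t_{11} = 7; t_{12} = 13; t_{13} = 3; t_{14} = 32.
The sequence repeats with period 12.
(4533 - 1) mod 12 = 8, so t_{4533} = t_9 = 4.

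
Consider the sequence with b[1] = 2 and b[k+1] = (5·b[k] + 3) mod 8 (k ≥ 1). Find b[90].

5

Listing terms: b[1] = 2, b[2] = 5, b[3] = 4, b[4] = 7, b[5] = 6, b[6] = 1, b[7] = 0, b[8] = 3, b[9] = 2.
The sequence repeats with period 8.
So b[90] = b[1 + ((90-1) mod 8)] = b[2] = 5.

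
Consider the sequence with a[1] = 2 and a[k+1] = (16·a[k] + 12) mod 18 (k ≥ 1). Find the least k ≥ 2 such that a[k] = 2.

4

We have a[1] = 2, a[2] = 8, a[3] = 14, a[4] = 2.
Since a[4] = a[1] = 2, the sequence is periodic with period 3.
The value 2 next appears (with k ≥ 2) at a[4].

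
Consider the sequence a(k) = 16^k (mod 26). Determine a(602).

22

We have a(1) = 16; a(2) = 22; a(3) = 14; a(4) = 16.
Since a(4) = a(1) = 16, the sequence is periodic with period 3.
So a(602) = a(1 + ((602-1) mod 3)) = a(2) = 22.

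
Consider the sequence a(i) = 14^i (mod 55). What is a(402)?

a(1) = 14,  a(2) = 31,  a(3) = 49,  a(4) = 26,  a(5) = 34,  a(6) = 36,  a(7) = 9,  a(8) = 16,  a(9) = 4,  a(10) = 1,  a(11) = 14.
The sequence repeats with period 10.
So a(402) = a(1 + ((402-1) mod 10)) = a(2) = 31.

31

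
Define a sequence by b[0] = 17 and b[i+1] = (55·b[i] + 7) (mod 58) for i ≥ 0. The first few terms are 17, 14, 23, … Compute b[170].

Listing terms: b[0] = 17; b[1] = 14; b[2] = 23; b[3] = 54; b[4] = 19; b[5] = 8; b[6] = 41; b[7] = 0; b[8] = 7; b[9] = 44; b[10] = 49; b[11] = 34; b[12] = 21; b[13] = 2; b[14] = 1; b[15] = 4; b[16] = 53; b[17] = 22; b[18] = 57; b[19] = 10; b[20] = 35; b[21] = 18; b[22] = 11; b[23] = 32; b[24] = 27; b[25] = 42; b[26] = 55; b[27] = 16; b[28] = 17.
Since b[28] = b[0] = 17, the sequence is periodic with period 28.
(170 - 0) mod 28 = 2, so b[170] = b[2] = 23.

23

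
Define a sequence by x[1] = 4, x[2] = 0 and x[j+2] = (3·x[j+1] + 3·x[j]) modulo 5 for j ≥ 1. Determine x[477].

4

We have x[1] = 4, x[2] = 0, x[3] = 2, x[4] = 1, x[5] = 4, x[6] = 0.
Since (x[5], x[6]) = (x[1], x[2]) = (4, 0) (two consecutive terms determine the rest), the sequence is periodic with period 4.
So x[477] = x[1 + ((477-1) mod 4)] = x[1] = 4.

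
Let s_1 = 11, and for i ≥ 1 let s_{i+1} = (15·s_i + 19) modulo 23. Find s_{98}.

9

Listing terms: s_1 = 11,  s_2 = 0,  s_3 = 19,  s_4 = 5,  s_5 = 2,  s_6 = 3,  s_7 = 18,  s_8 = 13,  s_9 = 7,  s_{10} = 9,  s_{11} = 16,  s_{12} = 6,  s_{13} = 17,  s_{14} = 21,  s_{15} = 12,  s_{16} = 15,  s_{17} = 14,  s_{18} = 22,  s_{19} = 4,  s_{20} = 10,  s_{21} = 8,  s_{22} = 1,  s_{23} = 11.
Since s_{23} = s_1 = 11, the sequence is periodic with period 22.
So s_{98} = s_{1 + ((98-1) mod 22)} = s_{10} = 9.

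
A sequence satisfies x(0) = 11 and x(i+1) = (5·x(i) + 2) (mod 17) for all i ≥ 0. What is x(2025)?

Computing terms: x(0) = 11,  x(1) = 6,  x(2) = 15,  x(3) = 9,  x(4) = 13,  x(5) = 16,  x(6) = 14,  x(7) = 4,  x(8) = 5,  x(9) = 10,  x(10) = 1,  x(11) = 7,  x(12) = 3,  x(13) = 0,  x(14) = 2,  x(15) = 12,  x(16) = 11.
The sequence repeats with period 16.
So x(2025) = x(0 + ((2025-0) mod 16)) = x(9) = 10.

10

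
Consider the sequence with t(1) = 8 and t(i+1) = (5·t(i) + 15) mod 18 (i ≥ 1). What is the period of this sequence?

6

t(1) = 8,  t(2) = 1,  t(3) = 2,  t(4) = 7,  t(5) = 14,  t(6) = 13,  t(7) = 8.
Since t(7) = t(1) = 8, the sequence is periodic with period 6.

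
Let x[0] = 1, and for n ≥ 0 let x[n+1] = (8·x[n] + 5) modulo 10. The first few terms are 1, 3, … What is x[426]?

x[0] = 1,  x[1] = 3,  x[2] = 9,  x[3] = 7,  x[4] = 1.
The sequence repeats with period 4.
(426 - 0) mod 4 = 2, so x[426] = x[2] = 9.

9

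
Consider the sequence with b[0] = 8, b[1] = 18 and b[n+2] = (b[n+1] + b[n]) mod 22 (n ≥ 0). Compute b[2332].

We have b[0] = 8, b[1] = 18, b[2] = 4, b[3] = 0, b[4] = 4, b[5] = 4, b[6] = 8, b[7] = 12, b[8] = 20, b[9] = 10, b[10] = 8, b[11] = 18.
Since (b[10], b[11]) = (b[0], b[1]) = (8, 18) (two consecutive terms determine the rest), the sequence is periodic with period 10.
(2332 - 0) mod 10 = 2, so b[2332] = b[2] = 4.

4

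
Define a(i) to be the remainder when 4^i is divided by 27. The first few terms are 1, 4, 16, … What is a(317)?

We have a(0) = 1; a(1) = 4; a(2) = 16; a(3) = 10; a(4) = 13; a(5) = 25; a(6) = 19; a(7) = 22; a(8) = 7; a(9) = 1.
Since a(9) = a(0) = 1, the sequence is periodic with period 9.
So a(317) = a(0 + ((317-0) mod 9)) = a(2) = 16.

16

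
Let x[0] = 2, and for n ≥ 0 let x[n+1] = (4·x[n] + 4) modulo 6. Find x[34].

Listing terms: x[0] = 2; x[1] = 0; x[2] = 4; x[3] = 2.
The sequence repeats with period 3.
So x[34] = x[0 + ((34-0) mod 3)] = x[1] = 0.

0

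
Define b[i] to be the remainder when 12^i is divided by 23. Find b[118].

8

We have b[0] = 1,  b[1] = 12,  b[2] = 6,  b[3] = 3,  b[4] = 13,  b[5] = 18,  b[6] = 9,  b[7] = 16,  b[8] = 8,  b[9] = 4,  b[10] = 2,  b[11] = 1.
Since b[11] = b[0] = 1, the sequence is periodic with period 11.
(118 - 0) mod 11 = 8, so b[118] = b[8] = 8.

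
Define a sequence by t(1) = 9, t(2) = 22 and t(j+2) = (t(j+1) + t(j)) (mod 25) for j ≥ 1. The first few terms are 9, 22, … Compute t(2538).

Computing terms: t(1) = 9, t(2) = 22, t(3) = 6, t(4) = 3, t(5) = 9, t(6) = 12, t(7) = 21, t(8) = 8, t(9) = 4, t(10) = 12, t(11) = 16, t(12) = 3, t(13) = 19, t(14) = 22, t(15) = 16, t(16) = 13, t(17) = 4, t(18) = 17, t(19) = 21, t(20) = 13, t(21) = 9, t(22) = 22.
Since (t(21), t(22)) = (t(1), t(2)) = (9, 22) (two consecutive terms determine the rest), the sequence is periodic with period 20.
(2538 - 1) mod 20 = 17, so t(2538) = t(18) = 17.

17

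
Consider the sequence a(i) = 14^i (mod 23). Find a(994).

We have a(1) = 14, a(2) = 12, a(3) = 7, a(4) = 6, a(5) = 15, a(6) = 3, a(7) = 19, a(8) = 13, a(9) = 21, a(10) = 18, a(11) = 22, a(12) = 9, a(13) = 11, a(14) = 16, a(15) = 17, a(16) = 8, a(17) = 20, a(18) = 4, a(19) = 10, a(20) = 2, a(21) = 5, a(22) = 1, a(23) = 14.
Since a(23) = a(1) = 14, the sequence is periodic with period 22.
So a(994) = a(1 + ((994-1) mod 22)) = a(4) = 6.

6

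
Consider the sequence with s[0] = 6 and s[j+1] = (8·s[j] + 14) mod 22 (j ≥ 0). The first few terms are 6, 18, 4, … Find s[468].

Listing terms: s[0] = 6; s[1] = 18; s[2] = 4; s[3] = 2; s[4] = 8; s[5] = 12; s[6] = 0; s[7] = 14; s[8] = 16; s[9] = 10; s[10] = 6.
Since s[10] = s[0] = 6, the sequence is periodic with period 10.
So s[468] = s[0 + ((468-0) mod 10)] = s[8] = 16.

16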